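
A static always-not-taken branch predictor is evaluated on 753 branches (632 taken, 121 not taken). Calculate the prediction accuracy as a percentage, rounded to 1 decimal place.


Predictor: always-not-taken
Correct predictions = 121
Accuracy = 121 / 753 * 100 = 16.1%

16.1


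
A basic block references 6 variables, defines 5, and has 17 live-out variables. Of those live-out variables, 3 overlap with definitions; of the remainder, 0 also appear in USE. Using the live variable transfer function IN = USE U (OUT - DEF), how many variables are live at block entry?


OUT - DEF: 17 - 3 = 14
|IN| = |USE| + |OUT - DEF| - |USE ∩ (OUT - DEF)| = 6 + 14 - 0 = 20

20


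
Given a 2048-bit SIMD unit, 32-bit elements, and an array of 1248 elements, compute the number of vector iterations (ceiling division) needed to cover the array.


Width = 2048 / 32 = 64 elements per vector op
Iterations = ceil(1248 / 64) = 20

20


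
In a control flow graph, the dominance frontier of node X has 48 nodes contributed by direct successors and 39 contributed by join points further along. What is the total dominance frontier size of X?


DF(X) = direct successor contributions + join point contributions
= 48 + 39 = 87

87


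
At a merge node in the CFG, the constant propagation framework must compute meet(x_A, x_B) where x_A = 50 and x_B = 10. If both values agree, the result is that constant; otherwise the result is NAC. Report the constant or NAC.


Meet operation: if both paths give the same constant, result is that constant; if they differ, result is NAC (not-a-constant).
Path A: 50, Path B: 10 -> differ
Result: not-a-constant -> NAC

NAC


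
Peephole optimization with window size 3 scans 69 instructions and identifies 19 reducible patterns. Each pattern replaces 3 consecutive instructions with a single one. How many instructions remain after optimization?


Each match removes 2 instructions.
Total removed = 19 * 2 = 38
Remaining = 69 - 38 = 31

31


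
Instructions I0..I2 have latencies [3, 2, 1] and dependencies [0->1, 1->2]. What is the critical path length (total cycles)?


Compute longest path through dependency graph: dist(Ik) = max over predecessors of dist + latency(Ik).
dist(I0) = latency 3 = 3
dist(I1) = dist(I0) + 2 = 3 + 2 = 5
dist(I2) = dist(I1) + 1 = 5 + 1 = 6
Critical path = max dist = 6

6


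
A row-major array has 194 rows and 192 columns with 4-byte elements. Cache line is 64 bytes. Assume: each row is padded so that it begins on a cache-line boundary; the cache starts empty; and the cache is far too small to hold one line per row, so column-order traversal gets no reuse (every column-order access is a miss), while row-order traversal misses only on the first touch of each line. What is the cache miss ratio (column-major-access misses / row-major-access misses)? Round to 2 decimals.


Each row occupies 192 * 4 = 768 bytes and starts on a line boundary, so it spans ceil(768 / 64) = 12 cache lines.
Row-major traversal misses (one per line touched): 194 * ceil(192 * 4 / 64) = 2328
Column-major traversal misses (no reuse, every access misses): 194 * 192 = 37248
Ratio = 37248 / 2328 = 16.0

16.0


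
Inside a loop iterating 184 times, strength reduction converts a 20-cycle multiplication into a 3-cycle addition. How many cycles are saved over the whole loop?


Per-iteration saving = 20 - 3 = 17
Total saved = 184 * 17 = 3128

3128


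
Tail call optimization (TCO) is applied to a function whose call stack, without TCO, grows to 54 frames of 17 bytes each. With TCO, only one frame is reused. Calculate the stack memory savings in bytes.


Without TCO: 54 * 17 = 918 bytes
With TCO: reuse 1 frame = 17 bytes
Savings = 918 - 17 = 901

901


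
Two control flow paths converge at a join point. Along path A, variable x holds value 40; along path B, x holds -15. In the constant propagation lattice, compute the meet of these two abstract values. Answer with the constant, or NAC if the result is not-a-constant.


Meet operation: if both paths give the same constant, result is that constant; if they differ, result is NAC (not-a-constant).
Path A: 40, Path B: -15 -> differ
Result: not-a-constant -> NAC

NAC


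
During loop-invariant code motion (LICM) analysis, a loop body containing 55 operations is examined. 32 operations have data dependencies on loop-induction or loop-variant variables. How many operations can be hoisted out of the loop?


Invariant candidates = total - loop-dependent
= 55 - 32 = 23

23


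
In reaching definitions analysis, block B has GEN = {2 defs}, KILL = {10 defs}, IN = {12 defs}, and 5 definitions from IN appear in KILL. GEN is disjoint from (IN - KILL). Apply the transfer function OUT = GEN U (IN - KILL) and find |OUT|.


IN - KILL: 12 - 5 = 7 surviving definitions
OUT = GEN + surviving = 2 + 7 = 9

9


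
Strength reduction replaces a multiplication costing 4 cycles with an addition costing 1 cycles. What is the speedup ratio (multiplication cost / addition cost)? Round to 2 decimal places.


Ratio = mult_cost / add_cost = 4 / 1 = 4.0

4.0


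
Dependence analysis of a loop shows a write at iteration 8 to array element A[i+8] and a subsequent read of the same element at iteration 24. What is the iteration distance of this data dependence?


Distance = read iteration - write iteration
= 24 - 8 = 16

16


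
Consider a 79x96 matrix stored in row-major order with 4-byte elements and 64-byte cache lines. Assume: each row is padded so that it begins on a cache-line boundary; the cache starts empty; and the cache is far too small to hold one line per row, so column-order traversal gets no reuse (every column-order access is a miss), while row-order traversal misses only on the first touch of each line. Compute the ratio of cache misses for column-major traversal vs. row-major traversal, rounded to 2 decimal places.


Each row occupies 96 * 4 = 384 bytes and starts on a line boundary, so it spans ceil(384 / 64) = 6 cache lines.
Row-major traversal misses (one per line touched): 79 * ceil(96 * 4 / 64) = 474
Column-major traversal misses (no reuse, every access misses): 79 * 96 = 7584
Ratio = 7584 / 474 = 16.0

16.0


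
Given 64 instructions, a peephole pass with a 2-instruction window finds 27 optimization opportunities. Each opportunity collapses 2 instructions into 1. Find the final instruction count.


Each match removes 1 instructions.
Total removed = 27 * 1 = 27
Remaining = 64 - 27 = 37

37


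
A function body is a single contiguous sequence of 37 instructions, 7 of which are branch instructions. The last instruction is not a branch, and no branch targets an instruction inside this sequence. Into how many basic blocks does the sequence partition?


With no in-sequence branch targets, the leaders are the first instruction plus the instruction after each branch.
Number of basic blocks = branches + 1
= 7 + 1 = 8

8


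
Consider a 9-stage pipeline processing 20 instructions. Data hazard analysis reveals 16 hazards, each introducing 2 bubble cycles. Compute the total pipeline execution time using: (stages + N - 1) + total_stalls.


Base cycles = 9 + 20 - 1 = 28
Total stalls = 16 * 2 = 32
Total = 28 + 32 = 60

60


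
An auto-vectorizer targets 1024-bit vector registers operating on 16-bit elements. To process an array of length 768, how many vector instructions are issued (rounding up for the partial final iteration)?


Width = 1024 / 16 = 64 elements per vector op
Iterations = ceil(768 / 64) = 12

12


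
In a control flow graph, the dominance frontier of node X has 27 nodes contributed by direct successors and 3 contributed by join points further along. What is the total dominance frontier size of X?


DF(X) = direct successor contributions + join point contributions
= 27 + 3 = 30

30


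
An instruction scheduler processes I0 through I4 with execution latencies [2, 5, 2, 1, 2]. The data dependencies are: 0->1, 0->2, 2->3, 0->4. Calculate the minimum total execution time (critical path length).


Compute longest path through dependency graph: dist(Ik) = max over predecessors of dist + latency(Ik).
dist(I0) = latency 2 = 2
dist(I1) = dist(I0) + 5 = 2 + 5 = 7
dist(I2) = dist(I0) + 2 = 2 + 2 = 4
dist(I3) = dist(I2) + 1 = 4 + 1 = 5
dist(I4) = dist(I0) + 2 = 2 + 2 = 4
Critical path = max dist = 7

7


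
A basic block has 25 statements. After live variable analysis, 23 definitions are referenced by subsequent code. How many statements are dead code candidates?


Dead code = total statements - live definitions
= 25 - 23 = 2

2


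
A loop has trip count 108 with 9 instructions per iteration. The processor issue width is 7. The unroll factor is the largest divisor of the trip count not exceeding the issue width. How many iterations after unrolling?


Largest divisor of 108 <= 7 is 6
New iterations = 108 / 6 = 18

18


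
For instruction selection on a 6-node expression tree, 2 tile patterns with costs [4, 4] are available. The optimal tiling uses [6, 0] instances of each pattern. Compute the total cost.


Total cost = sum(count_i * cost_i)
= 6*4 + 0*4
= 24

24


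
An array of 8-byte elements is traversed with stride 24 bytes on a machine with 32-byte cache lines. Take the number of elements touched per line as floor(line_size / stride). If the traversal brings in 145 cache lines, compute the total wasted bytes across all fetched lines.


Elements per line = floor(32 / 24) = 1
Bytes used per line = 1 * 8 = 8
Wasted per line = 32 - 8 = 24
Total wasted = 24 * 145 = 3480

3480


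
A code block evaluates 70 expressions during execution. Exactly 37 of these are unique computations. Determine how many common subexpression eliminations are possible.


CSE count = total expressions - unique expressions
= 70 - 37 = 33

33


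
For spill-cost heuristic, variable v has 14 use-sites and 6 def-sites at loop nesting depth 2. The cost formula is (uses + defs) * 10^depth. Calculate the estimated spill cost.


uses + defs = 14 + 6 = 20
10^2 = 100
Spill cost = 20 * 100 = 2000

2000


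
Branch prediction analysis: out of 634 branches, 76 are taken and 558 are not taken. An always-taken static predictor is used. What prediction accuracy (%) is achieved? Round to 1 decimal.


Predictor: always-taken
Correct predictions = 76
Accuracy = 76 / 634 * 100 = 12.0%

12.0


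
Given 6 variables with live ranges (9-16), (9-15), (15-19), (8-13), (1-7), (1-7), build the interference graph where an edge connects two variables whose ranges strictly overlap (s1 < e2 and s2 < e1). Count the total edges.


Check all pairs for overlapping intervals.
Two intervals (s1,e1) and (s2,e2) overlap if s1 < e2 and s2 < e1.
v0 (9-16) vs v1..v5: overlaps v1, v2, v3 -> 3
v1 (9-15) vs v2..v5: overlaps v3 -> 1
v2 (15-19) vs v3..v5: overlaps none -> 0
v3 (8-13) vs v4..v5: overlaps none -> 0
v4 (1-7) vs v5: overlaps v5 -> 1
Total overlapping pairs = 3 + 1 + 0 + 0 + 1 = 5

5


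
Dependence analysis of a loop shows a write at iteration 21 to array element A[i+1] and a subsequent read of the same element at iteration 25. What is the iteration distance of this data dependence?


Distance = read iteration - write iteration
= 25 - 21 = 4

4


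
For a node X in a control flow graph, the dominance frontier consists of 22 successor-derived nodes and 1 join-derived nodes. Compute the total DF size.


DF(X) = direct successor contributions + join point contributions
= 22 + 1 = 23

23


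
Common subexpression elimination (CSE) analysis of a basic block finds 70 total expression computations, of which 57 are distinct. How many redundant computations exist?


CSE count = total expressions - unique expressions
= 70 - 57 = 13

13


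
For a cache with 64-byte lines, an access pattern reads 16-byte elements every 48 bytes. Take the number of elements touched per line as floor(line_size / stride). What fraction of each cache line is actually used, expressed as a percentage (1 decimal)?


Elements per cache line = floor(64 / 48) = 1
Bytes used = 1 * 16 = 16
Utilization = 16 / 64 * 100 = 25.0%

25.0


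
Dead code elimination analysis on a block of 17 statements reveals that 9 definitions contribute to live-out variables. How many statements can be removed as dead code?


Dead code = total statements - live definitions
= 17 - 9 = 8

8


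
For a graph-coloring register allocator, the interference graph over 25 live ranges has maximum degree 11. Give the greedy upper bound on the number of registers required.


Greedy coloring never needs more than (max_degree + 1) colors: when coloring a vertex, at most max_degree neighbors are already colored.
Upper bound = 11 + 1 = 12

12


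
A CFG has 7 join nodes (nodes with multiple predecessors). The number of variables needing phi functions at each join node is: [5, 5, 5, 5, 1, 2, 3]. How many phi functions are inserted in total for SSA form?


Total phi functions = sum of phi functions at each join node
= 5 + 5 + 5 + 5 + 1 + 2 + 3 = 26

26


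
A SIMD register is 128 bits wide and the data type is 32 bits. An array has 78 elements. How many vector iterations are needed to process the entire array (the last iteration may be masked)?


Width = 128 / 32 = 4 elements per vector op
Iterations = ceil(78 / 4) = 20

20


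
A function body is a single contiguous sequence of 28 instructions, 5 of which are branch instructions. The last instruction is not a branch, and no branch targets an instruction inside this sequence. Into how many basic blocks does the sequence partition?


With no in-sequence branch targets, the leaders are the first instruction plus the instruction after each branch.
Number of basic blocks = branches + 1
= 5 + 1 = 6

6


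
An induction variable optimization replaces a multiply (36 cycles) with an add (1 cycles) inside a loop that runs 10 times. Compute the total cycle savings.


Per-iteration saving = 36 - 1 = 35
Total saved = 10 * 35 = 350

350


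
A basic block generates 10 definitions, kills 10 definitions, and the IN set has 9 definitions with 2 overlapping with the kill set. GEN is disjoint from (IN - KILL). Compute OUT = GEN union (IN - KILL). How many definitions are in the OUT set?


IN - KILL: 9 - 2 = 7 surviving definitions
OUT = GEN + surviving = 10 + 7 = 17

17


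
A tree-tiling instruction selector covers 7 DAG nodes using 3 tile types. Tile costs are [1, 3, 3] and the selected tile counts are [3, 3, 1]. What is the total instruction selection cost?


Total cost = sum(count_i * cost_i)
= 3*1 + 3*3 + 1*3
= 15

15


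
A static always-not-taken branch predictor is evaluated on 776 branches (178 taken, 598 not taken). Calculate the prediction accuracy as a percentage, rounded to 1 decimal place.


Predictor: always-not-taken
Correct predictions = 598
Accuracy = 598 / 776 * 100 = 77.1%

77.1


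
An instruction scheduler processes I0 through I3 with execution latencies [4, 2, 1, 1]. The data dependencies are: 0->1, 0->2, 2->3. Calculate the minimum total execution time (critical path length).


Compute longest path through dependency graph: dist(Ik) = max over predecessors of dist + latency(Ik).
dist(I0) = latency 4 = 4
dist(I1) = dist(I0) + 2 = 4 + 2 = 6
dist(I2) = dist(I0) + 1 = 4 + 1 = 5
dist(I3) = dist(I2) + 1 = 5 + 1 = 6
Critical path = max dist = 6

6


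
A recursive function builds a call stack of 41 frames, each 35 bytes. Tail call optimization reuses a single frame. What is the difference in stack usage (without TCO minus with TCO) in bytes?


Without TCO: 41 * 35 = 1435 bytes
With TCO: reuse 1 frame = 35 bytes
Savings = 1435 - 35 = 1400

1400


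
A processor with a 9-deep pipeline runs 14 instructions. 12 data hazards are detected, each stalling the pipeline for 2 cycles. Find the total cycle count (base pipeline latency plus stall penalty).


Base cycles = 9 + 14 - 1 = 22
Total stalls = 12 * 2 = 24
Total = 22 + 24 = 46

46


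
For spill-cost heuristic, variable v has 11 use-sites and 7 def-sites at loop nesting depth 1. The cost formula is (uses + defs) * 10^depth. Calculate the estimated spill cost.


uses + defs = 11 + 7 = 18
10^1 = 10
Spill cost = 18 * 10 = 180

180


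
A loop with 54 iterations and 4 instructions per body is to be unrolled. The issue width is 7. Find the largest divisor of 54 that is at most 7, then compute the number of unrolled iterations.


Largest divisor of 54 <= 7 is 6
New iterations = 54 / 6 = 9

9


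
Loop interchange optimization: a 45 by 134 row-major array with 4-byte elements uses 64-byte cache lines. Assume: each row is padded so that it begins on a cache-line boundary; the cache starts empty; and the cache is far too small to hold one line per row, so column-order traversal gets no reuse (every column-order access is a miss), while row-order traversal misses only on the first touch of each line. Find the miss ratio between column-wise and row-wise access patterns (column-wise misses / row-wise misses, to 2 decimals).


Each row occupies 134 * 4 = 536 bytes and starts on a line boundary, so it spans ceil(536 / 64) = 9 cache lines.
Row-major traversal misses (one per line touched): 45 * ceil(134 * 4 / 64) = 405
Column-major traversal misses (no reuse, every access misses): 45 * 134 = 6030
Ratio = 6030 / 405 = 14.89

14.89


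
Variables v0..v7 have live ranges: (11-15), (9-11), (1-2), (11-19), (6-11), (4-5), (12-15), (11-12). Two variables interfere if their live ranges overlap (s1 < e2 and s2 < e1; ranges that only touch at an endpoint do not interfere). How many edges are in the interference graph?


Check all pairs for overlapping intervals.
Two intervals (s1,e1) and (s2,e2) overlap if s1 < e2 and s2 < e1.
v0 (11-15) vs v1..v7: overlaps v3, v6, v7 -> 3
v1 (9-11) vs v2..v7: overlaps v4 -> 1
v2 (1-2) vs v3..v7: overlaps none -> 0
v3 (11-19) vs v4..v7: overlaps v6, v7 -> 2
v4 (6-11) vs v5..v7: overlaps none -> 0
v5 (4-5) vs v6..v7: overlaps none -> 0
v6 (12-15) vs v7: overlaps none -> 0
Total overlapping pairs = 3 + 1 + 0 + 2 + 0 + 0 + 0 = 6

6


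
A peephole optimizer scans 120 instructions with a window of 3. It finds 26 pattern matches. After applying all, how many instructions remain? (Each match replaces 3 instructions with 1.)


Each match removes 2 instructions.
Total removed = 26 * 2 = 52
Remaining = 120 - 52 = 68

68


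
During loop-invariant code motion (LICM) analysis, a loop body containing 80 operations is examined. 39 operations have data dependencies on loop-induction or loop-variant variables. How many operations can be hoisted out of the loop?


Invariant candidates = total - loop-dependent
= 80 - 39 = 41

41


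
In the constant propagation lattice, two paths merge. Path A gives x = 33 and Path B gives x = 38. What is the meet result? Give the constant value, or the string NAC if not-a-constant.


Meet operation: if both paths give the same constant, result is that constant; if they differ, result is NAC (not-a-constant).
Path A: 33, Path B: 38 -> differ
Result: not-a-constant -> NAC

NAC


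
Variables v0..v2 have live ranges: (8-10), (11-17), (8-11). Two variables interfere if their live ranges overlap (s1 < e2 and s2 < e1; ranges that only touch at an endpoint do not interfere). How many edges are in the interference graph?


Check all pairs for overlapping intervals.
Two intervals (s1,e1) and (s2,e2) overlap if s1 < e2 and s2 < e1.
v0 (8-10) vs v1..v2: overlaps v2 -> 1
v1 (11-17) vs v2: overlaps none -> 0
Total overlapping pairs = 1 + 0 = 1

1


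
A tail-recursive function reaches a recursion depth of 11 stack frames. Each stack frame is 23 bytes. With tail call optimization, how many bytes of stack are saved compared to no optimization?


Without TCO: 11 * 23 = 253 bytes
With TCO: reuse 1 frame = 23 bytes
Savings = 253 - 23 = 230

230


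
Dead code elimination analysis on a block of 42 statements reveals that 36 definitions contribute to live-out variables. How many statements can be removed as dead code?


Dead code = total statements - live definitions
= 42 - 36 = 6

6


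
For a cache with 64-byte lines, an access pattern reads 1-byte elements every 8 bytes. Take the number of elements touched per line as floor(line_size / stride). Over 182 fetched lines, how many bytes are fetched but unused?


Elements per line = floor(64 / 8) = 8
Bytes used per line = 8 * 1 = 8
Wasted per line = 64 - 8 = 56
Total wasted = 56 * 182 = 10192

10192


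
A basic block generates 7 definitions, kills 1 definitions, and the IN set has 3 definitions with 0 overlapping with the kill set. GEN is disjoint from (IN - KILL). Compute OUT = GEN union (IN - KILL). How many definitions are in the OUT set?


IN - KILL: 3 - 0 = 3 surviving definitions
OUT = GEN + surviving = 7 + 3 = 10

10


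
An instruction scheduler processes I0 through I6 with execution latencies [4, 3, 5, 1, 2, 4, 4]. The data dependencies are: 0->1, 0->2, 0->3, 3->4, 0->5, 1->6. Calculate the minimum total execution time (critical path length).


Compute longest path through dependency graph: dist(Ik) = max over predecessors of dist + latency(Ik).
dist(I0) = latency 4 = 4
dist(I1) = dist(I0) + 3 = 4 + 3 = 7
dist(I2) = dist(I0) + 5 = 4 + 5 = 9
dist(I3) = dist(I0) + 1 = 4 + 1 = 5
dist(I4) = dist(I3) + 2 = 5 + 2 = 7
dist(I5) = dist(I0) + 4 = 4 + 4 = 8
dist(I6) = dist(I1) + 4 = 7 + 4 = 11
Critical path = max dist = 11

11


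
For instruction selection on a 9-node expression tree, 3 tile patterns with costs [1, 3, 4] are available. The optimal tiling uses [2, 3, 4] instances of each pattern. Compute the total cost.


Total cost = sum(count_i * cost_i)
= 2*1 + 3*3 + 4*4
= 27

27


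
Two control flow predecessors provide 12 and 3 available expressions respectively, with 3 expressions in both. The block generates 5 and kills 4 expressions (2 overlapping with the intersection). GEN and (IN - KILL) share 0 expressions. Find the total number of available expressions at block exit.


IN = intersection of predecessors = 3
IN - KILL = 3 - 2 = 1
|OUT| = |GEN| + |IN - KILL| - |GEN ∩ (IN - KILL)| = 5 + 1 - 0 = 6

6


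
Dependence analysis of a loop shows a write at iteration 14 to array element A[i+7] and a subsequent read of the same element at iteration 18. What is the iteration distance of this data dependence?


Distance = read iteration - write iteration
= 18 - 14 = 4

4


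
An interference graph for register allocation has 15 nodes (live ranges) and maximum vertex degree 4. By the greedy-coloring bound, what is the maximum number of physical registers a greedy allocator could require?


Greedy coloring never needs more than (max_degree + 1) colors: when coloring a vertex, at most max_degree neighbors are already colored.
Upper bound = 4 + 1 = 5

5


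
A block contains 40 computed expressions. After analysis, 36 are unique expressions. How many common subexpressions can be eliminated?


CSE count = total expressions - unique expressions
= 40 - 36 = 4

4


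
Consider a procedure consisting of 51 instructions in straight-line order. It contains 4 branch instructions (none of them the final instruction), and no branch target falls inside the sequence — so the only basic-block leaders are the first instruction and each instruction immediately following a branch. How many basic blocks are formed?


With no in-sequence branch targets, the leaders are the first instruction plus the instruction after each branch.
Number of basic blocks = branches + 1
= 4 + 1 = 5

5


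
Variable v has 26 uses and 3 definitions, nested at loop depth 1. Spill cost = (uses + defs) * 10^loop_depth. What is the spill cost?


uses + defs = 26 + 3 = 29
10^1 = 10
Spill cost = 29 * 10 = 290

290


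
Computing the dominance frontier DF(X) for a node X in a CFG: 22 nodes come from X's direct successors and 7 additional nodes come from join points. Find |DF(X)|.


DF(X) = direct successor contributions + join point contributions
= 22 + 7 = 29

29


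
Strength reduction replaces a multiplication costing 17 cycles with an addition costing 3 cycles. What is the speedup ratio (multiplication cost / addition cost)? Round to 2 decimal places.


Ratio = mult_cost / add_cost = 17 / 3 = 5.67

5.67


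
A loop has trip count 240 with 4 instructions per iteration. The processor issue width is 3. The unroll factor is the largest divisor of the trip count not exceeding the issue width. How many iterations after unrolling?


Largest divisor of 240 <= 3 is 3
New iterations = 240 / 3 = 80

80


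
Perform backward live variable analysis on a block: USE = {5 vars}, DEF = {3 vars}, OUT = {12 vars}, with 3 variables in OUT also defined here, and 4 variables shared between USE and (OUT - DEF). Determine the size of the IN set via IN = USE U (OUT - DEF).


OUT - DEF: 12 - 3 = 9
|IN| = |USE| + |OUT - DEF| - |USE ∩ (OUT - DEF)| = 5 + 9 - 4 = 10

10


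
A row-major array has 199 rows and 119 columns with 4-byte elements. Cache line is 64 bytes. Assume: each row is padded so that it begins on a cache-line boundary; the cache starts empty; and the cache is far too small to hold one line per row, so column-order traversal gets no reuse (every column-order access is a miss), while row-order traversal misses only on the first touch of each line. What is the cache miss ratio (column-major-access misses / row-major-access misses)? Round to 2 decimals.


Each row occupies 119 * 4 = 476 bytes and starts on a line boundary, so it spans ceil(476 / 64) = 8 cache lines.
Row-major traversal misses (one per line touched): 199 * ceil(119 * 4 / 64) = 1592
Column-major traversal misses (no reuse, every access misses): 199 * 119 = 23681
Ratio = 23681 / 1592 = 14.88

14.88


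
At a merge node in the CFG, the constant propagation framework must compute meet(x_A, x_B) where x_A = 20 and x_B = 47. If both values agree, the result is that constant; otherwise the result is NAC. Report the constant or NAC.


Meet operation: if both paths give the same constant, result is that constant; if they differ, result is NAC (not-a-constant).
Path A: 20, Path B: 47 -> differ
Result: not-a-constant -> NAC

NAC


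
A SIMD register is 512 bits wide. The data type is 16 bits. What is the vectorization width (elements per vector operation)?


Width = SIMD bits / data type bits
= 512 / 16 = 32

32


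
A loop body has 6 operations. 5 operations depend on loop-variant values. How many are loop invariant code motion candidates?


Invariant candidates = total - loop-dependent
= 6 - 5 = 1

1


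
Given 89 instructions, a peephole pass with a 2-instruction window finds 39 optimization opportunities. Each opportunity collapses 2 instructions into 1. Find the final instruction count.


Each match removes 1 instructions.
Total removed = 39 * 1 = 39
Remaining = 89 - 39 = 50

50


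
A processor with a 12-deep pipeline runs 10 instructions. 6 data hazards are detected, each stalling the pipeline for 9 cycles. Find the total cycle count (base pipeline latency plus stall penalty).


Base cycles = 12 + 10 - 1 = 21
Total stalls = 6 * 9 = 54
Total = 21 + 54 = 75

75


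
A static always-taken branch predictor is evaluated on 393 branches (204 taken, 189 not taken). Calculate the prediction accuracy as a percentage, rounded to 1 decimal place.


Predictor: always-taken
Correct predictions = 204
Accuracy = 204 / 393 * 100 = 51.9%

51.9


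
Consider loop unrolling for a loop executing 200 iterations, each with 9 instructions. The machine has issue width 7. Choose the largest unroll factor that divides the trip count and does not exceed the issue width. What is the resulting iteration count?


Largest divisor of 200 <= 7 is 5
New iterations = 200 / 5 = 40

40


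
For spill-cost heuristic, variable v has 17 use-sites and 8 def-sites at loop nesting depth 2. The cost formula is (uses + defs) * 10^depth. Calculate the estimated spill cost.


uses + defs = 17 + 8 = 25
10^2 = 100
Spill cost = 25 * 100 = 2500

2500


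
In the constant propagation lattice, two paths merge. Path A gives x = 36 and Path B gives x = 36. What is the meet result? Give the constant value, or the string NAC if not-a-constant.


Meet operation: if both paths give the same constant, result is that constant; if they differ, result is NAC (not-a-constant).
Path A: 36, Path B: 36 -> equal
Result: constant -> 36

36


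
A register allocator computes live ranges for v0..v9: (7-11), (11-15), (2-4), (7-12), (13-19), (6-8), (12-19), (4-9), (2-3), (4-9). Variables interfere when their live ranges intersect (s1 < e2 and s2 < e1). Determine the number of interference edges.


Check all pairs for overlapping intervals.
Two intervals (s1,e1) and (s2,e2) overlap if s1 < e2 and s2 < e1.
v0 (7-11) vs v1..v9: overlaps v3, v5, v7, v9 -> 4
v1 (11-15) vs v2..v9: overlaps v3, v4, v6 -> 3
v2 (2-4) vs v3..v9: overlaps v8 -> 1
v3 (7-12) vs v4..v9: overlaps v5, v7, v9 -> 3
v4 (13-19) vs v5..v9: overlaps v6 -> 1
v5 (6-8) vs v6..v9: overlaps v7, v9 -> 2
v6 (12-19) vs v7..v9: overlaps none -> 0
v7 (4-9) vs v8..v9: overlaps v9 -> 1
v8 (2-3) vs v9: overlaps none -> 0
Total overlapping pairs = 4 + 3 + 1 + 3 + 1 + 2 + 0 + 1 + 0 = 15

15


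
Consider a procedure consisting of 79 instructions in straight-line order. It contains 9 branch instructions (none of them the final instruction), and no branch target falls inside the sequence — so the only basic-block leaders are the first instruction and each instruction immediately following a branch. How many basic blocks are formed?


With no in-sequence branch targets, the leaders are the first instruction plus the instruction after each branch.
Number of basic blocks = branches + 1
= 9 + 1 = 10

10


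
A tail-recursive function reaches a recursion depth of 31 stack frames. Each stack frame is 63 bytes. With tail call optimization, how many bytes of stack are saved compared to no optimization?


Without TCO: 31 * 63 = 1953 bytes
With TCO: reuse 1 frame = 63 bytes
Savings = 1953 - 63 = 1890

1890


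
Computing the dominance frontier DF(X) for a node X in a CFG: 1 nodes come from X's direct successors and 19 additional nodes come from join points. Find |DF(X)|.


DF(X) = direct successor contributions + join point contributions
= 1 + 19 = 20

20


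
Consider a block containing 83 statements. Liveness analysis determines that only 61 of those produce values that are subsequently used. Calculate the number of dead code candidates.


Dead code = total statements - live definitions
= 83 - 61 = 22

22


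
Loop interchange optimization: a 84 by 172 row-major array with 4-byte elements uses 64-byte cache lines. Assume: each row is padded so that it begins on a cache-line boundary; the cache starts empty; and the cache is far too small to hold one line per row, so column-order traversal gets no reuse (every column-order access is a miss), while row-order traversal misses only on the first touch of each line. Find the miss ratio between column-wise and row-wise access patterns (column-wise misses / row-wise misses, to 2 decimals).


Each row occupies 172 * 4 = 688 bytes and starts on a line boundary, so it spans ceil(688 / 64) = 11 cache lines.
Row-major traversal misses (one per line touched): 84 * ceil(172 * 4 / 64) = 924
Column-major traversal misses (no reuse, every access misses): 84 * 172 = 14448
Ratio = 14448 / 924 = 15.64

15.64


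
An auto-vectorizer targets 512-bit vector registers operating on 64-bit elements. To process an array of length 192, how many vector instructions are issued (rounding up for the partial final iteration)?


Width = 512 / 64 = 8 elements per vector op
Iterations = ceil(192 / 8) = 24

24


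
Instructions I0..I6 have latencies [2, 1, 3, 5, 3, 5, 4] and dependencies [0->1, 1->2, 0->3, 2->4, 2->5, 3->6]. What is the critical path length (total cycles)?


Compute longest path through dependency graph: dist(Ik) = max over predecessors of dist + latency(Ik).
dist(I0) = latency 2 = 2
dist(I1) = dist(I0) + 1 = 2 + 1 = 3
dist(I2) = dist(I1) + 3 = 3 + 3 = 6
dist(I3) = dist(I0) + 5 = 2 + 5 = 7
dist(I4) = dist(I2) + 3 = 6 + 3 = 9
dist(I5) = dist(I2) + 5 = 6 + 5 = 11
dist(I6) = dist(I3) + 4 = 7 + 4 = 11
Critical path = max dist = 11

11


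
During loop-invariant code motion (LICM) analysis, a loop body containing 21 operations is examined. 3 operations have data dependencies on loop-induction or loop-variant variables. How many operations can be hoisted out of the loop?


Invariant candidates = total - loop-dependent
= 21 - 3 = 18

18


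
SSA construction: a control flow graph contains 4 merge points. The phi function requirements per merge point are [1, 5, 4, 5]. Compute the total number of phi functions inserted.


Total phi functions = sum of phi functions at each join node
= 1 + 5 + 4 + 5 = 15

15


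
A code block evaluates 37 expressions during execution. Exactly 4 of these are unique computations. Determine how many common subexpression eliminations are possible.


CSE count = total expressions - unique expressions
= 37 - 4 = 33

33


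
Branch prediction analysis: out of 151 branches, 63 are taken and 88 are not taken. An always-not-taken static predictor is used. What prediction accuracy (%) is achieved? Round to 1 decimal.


Predictor: always-not-taken
Correct predictions = 88
Accuracy = 88 / 151 * 100 = 58.3%

58.3


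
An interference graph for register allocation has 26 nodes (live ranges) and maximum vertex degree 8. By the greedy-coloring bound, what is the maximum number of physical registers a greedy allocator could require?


Greedy coloring never needs more than (max_degree + 1) colors: when coloring a vertex, at most max_degree neighbors are already colored.
Upper bound = 8 + 1 = 9

9


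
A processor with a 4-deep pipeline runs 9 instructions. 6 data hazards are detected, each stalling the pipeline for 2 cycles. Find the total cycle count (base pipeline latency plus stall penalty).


Base cycles = 4 + 9 - 1 = 12
Total stalls = 6 * 2 = 12
Total = 12 + 12 = 24

24


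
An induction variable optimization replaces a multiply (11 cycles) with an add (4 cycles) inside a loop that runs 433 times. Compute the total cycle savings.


Per-iteration saving = 11 - 4 = 7
Total saved = 433 * 7 = 3031

3031


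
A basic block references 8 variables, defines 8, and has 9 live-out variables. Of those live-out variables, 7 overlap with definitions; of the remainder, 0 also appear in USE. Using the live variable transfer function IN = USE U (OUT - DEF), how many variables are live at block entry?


OUT - DEF: 9 - 7 = 2
|IN| = |USE| + |OUT - DEF| - |USE ∩ (OUT - DEF)| = 8 + 2 - 0 = 10

10


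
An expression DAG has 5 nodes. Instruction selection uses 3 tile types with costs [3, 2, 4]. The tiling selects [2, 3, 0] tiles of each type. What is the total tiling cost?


Total cost = sum(count_i * cost_i)
= 2*3 + 3*2 + 0*4
= 12

12


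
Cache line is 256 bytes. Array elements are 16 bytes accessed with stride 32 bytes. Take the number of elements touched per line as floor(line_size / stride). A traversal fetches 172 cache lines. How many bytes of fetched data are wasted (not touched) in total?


Elements per line = floor(256 / 32) = 8
Bytes used per line = 8 * 16 = 128
Wasted per line = 256 - 128 = 128
Total wasted = 128 * 172 = 22016

22016


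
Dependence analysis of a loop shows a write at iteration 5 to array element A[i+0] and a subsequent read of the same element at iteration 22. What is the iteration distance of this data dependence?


Distance = read iteration - write iteration
= 22 - 5 = 17

17


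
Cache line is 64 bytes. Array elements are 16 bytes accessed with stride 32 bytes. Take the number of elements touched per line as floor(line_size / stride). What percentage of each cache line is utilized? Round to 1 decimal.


Elements per cache line = floor(64 / 32) = 2
Bytes used = 2 * 16 = 32
Utilization = 32 / 64 * 100 = 50.0%

50.0


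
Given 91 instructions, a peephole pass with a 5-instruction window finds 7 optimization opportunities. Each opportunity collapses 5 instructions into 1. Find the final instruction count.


Each match removes 4 instructions.
Total removed = 7 * 4 = 28
Remaining = 91 - 28 = 63

63


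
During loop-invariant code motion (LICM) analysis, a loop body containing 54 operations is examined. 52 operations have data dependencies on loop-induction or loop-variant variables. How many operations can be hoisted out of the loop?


Invariant candidates = total - loop-dependent
= 54 - 52 = 2

2


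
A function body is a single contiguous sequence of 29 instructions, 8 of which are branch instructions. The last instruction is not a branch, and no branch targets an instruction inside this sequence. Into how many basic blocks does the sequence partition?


With no in-sequence branch targets, the leaders are the first instruction plus the instruction after each branch.
Number of basic blocks = branches + 1
= 8 + 1 = 9

9


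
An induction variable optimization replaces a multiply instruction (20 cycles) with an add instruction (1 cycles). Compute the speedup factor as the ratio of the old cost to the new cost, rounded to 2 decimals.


Ratio = mult_cost / add_cost = 20 / 1 = 20.0

20.0


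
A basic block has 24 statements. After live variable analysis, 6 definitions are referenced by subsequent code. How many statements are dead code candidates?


Dead code = total statements - live definitions
= 24 - 6 = 18

18


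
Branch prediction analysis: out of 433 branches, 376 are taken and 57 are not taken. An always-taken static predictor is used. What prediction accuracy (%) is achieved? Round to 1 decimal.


Predictor: always-taken
Correct predictions = 376
Accuracy = 376 / 433 * 100 = 86.8%

86.8


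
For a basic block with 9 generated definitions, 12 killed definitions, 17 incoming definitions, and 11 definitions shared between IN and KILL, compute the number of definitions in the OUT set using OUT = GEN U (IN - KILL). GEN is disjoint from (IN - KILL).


IN - KILL: 17 - 11 = 6 surviving definitions
OUT = GEN + surviving = 9 + 6 = 15

15


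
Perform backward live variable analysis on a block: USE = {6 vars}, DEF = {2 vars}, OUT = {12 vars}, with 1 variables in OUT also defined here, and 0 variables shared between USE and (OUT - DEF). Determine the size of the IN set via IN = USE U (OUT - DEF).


OUT - DEF: 12 - 1 = 11
|IN| = |USE| + |OUT - DEF| - |USE ∩ (OUT - DEF)| = 6 + 11 - 0 = 17

17


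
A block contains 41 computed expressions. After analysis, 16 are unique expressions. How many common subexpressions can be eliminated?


CSE count = total expressions - unique expressions
= 41 - 16 = 25

25


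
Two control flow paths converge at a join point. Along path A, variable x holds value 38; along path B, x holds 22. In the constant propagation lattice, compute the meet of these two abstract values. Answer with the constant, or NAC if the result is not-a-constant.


Meet operation: if both paths give the same constant, result is that constant; if they differ, result is NAC (not-a-constant).
Path A: 38, Path B: 22 -> differ
Result: not-a-constant -> NAC

NAC


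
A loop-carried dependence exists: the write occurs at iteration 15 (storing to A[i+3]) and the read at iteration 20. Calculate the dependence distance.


Distance = read iteration - write iteration
= 20 - 15 = 5

5


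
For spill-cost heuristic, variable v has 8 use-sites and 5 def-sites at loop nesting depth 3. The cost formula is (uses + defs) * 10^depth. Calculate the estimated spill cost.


uses + defs = 8 + 5 = 13
10^3 = 1000
Spill cost = 13 * 1000 = 13000

13000


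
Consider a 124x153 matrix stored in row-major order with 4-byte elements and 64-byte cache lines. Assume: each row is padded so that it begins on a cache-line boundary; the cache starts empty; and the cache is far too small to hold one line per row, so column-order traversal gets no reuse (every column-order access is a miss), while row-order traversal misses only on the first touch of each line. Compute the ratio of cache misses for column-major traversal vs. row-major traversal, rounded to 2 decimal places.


Each row occupies 153 * 4 = 612 bytes and starts on a line boundary, so it spans ceil(612 / 64) = 10 cache lines.
Row-major traversal misses (one per line touched): 124 * ceil(153 * 4 / 64) = 1240
Column-major traversal misses (no reuse, every access misses): 124 * 153 = 18972
Ratio = 18972 / 1240 = 15.3

15.3
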